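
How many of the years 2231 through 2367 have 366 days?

Years divisible by 4: 2232, 2236, …, 2364 — 34 in all.
Of these, 2300 is divisible by 100 but not 400, so not leap.
Leap years: 34 − 1 = 33.

33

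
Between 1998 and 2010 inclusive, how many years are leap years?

Years divisible by 4 in [1998, 2010]: 2000, 2004, 2008.
2000 is divisible by 400, so still leap.
No century exceptions apply. Count: 3.

3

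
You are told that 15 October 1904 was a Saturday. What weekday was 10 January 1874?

Count forward from the earlier date (January 10, 1874) to the later (October 15, 1904):
Day-of-year of January 10, 1874: 10.
Day-of-year of October 15, 1904: 289.
1874 has 365 days, so 365 − 10 = 355 days remain in 1874.
Full years 1875–1903: 23 common + 6 leap = 23×365 + 6×366 = 10591 days.
Total: 355 + 10591 + 289 = 11235 days.
11235 is a multiple of 7, so 10 January 1874 falls on the same weekday: Saturday.

Saturday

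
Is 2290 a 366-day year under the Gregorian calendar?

2290 is not a leap year.

No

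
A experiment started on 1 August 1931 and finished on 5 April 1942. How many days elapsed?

From August 1, 1931 to August 1, 1941: 10 years, of which 3 contain a Feb 29 — 7×365 + 3×366 = 3653 days.
August 1941: 31 − 1 = 30 days remain.
Then September (30), October (31), November (30), December (31), January (31), February 1942 (28), March (31): 30 + 31 + 30 + 31 + 31 + 28 + 31 = 212 days.
April 1–5, 1942: 5 days.
Residual: 247 days.
Total: 3900 days.

3900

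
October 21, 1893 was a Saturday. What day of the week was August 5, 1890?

Tuesday

Count forward from the earlier date (August 5, 1890) to the later (October 21, 1893):
Day-of-year of August 5, 1890: 217.
Day-of-year of October 21, 1893: 294.
1890 has 365 days, so 365 − 217 = 148 days remain in 1890.
Full years: 1891: 365; 1892: 366. Sum = 731.
Total: 148 + 731 + 294 = 1173 days.
1173 mod 7 = 4, so 4 days before Saturday is Tuesday.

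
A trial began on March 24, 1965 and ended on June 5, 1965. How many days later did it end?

March 1965: 31 − 24 = 7 days remain.
Then April (30), May (31): 30 + 31 = 61 days.
June 1–5, 1965: 5 days.
Total: 7 + 61 + 5 = 73 days.

73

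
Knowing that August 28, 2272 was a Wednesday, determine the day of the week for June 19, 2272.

Count forward from the earlier date (June 19, 2272) to the later (August 28, 2272):
June 2272: 30 − 19 = 11 days remain.
Then July (31): 31 days.
August 1–28, 2272: 28 days.
Total: 11 + 31 + 28 = 70 days.
70 is a multiple of 7, so June 19, 2272 falls on the same weekday: Wednesday.

Wednesday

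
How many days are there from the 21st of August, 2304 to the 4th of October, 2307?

August 21, 2304 → August 21, 2305: 365 days.
August 21, 2305 → August 21, 2306: 365 days.
August 21, 2306 → August 21, 2307: 365 days.
August 2307: 31 − 21 = 10 days remain.
Then September (30): 30 days.
October 1–4, 2307: 4 days.
Residual: 44 days.
Total: 1139 days.

1139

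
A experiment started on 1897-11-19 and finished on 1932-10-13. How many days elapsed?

Day-of-year of November 19, 1897: 323.
Day-of-year of October 13, 1932: 287.
1897 has 365 days, so 365 − 323 = 42 days remain in 1897.
Full years 1898–1931: 27 common + 7 leap = 27×365 + 7×366 = 12417 days.
Total: 42 + 12417 + 287 = 12746 days.

12746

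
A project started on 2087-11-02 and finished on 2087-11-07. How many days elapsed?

5

Within November 2087: 7 − 2 = 5 days.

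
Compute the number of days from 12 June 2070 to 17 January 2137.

24325

Day-of-year of June 12, 2070: 163.
Day-of-year of January 17, 2137: 17.
2070 has 365 days, so 365 − 163 = 202 days remain in 2070.
Full years 2071–2136: 50 common + 16 leap = 50×365 + 16×366 = 24106 days.
Total: 202 + 24106 + 17 = 24325 days.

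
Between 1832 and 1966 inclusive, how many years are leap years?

Years divisible by 4: 1832, 1836, …, 1964 — 34 in all.
Of these, 1900 is divisible by 100 but not 400, so not leap.
Leap years: 34 − 1 = 33.

33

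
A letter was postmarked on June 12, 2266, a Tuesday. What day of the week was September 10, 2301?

Tuesday

Day-of-year of June 12, 2266: 163.
Day-of-year of September 10, 2301: 253.
2266 has 365 days, so 365 − 163 = 202 days remain in 2266.
Full years 2267–2300: 26 common + 8 leap = 26×365 + 8×366 = 12418 days.
Total: 202 + 12418 + 253 = 12873 days.
12873 is a multiple of 7, so September 10, 2301 falls on the same weekday: Tuesday.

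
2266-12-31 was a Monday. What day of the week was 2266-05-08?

Count forward from the earlier date (May 8, 2266) to the later (December 31, 2266):
May 2266: 31 − 8 = 23 days remain.
Then June (30), July (31), August (31), September (30), October (31), November (30): 30 + 31 + 31 + 30 + 31 + 30 = 183 days.
December 1–31, 2266: 31 days.
Total: 23 + 183 + 31 = 237 days.
237 mod 7 = 6, so 6 days before Monday is Tuesday.

Tuesday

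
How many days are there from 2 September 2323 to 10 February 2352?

From September 2, 2323 to September 2, 2351: 28 years, of which 7 contain a Feb 29 — 21×365 + 7×366 = 10227 days.
September 2351: 30 − 2 = 28 days remain.
Then October (31), November (30), December (31), January (31): 31 + 30 + 31 + 31 = 123 days.
February 1–10, 2352: 10 days (2352 is a leap year).
Residual: 161 days.
Total: 10388 days.

10388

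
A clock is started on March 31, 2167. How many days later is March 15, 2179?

4367

From March 31, 2167 to March 31, 2178: 11 years, of which 3 contain a Feb 29 — 8×365 + 3×366 = 4018 days.
March 2178: 31 − 31 = 0 days remain.
Then 11 full months totalling 334 days.
March 1–15, 2179: 15 days.
Residual: 349 days.
Total: 4367 days.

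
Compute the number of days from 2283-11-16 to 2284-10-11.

330

November 2283: 30 − 16 = 14 days remain.
Then 10 full months totalling 305 days.
October 1–11, 2284: 11 days.
Total: 14 + 305 + 11 = 330 days.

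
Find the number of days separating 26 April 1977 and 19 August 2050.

26778

From April 26, 1977 to April 26, 2050: 73 years, of which 18 contain a Feb 29 — 55×365 + 18×366 = 26663 days.
(2000 is a leap year (divisible by 400).)
April 2050: 30 − 26 = 4 days remain.
Then May (31), June (30), July (31): 31 + 30 + 31 = 92 days.
August 1–19, 2050: 19 days.
Residual: 115 days.
Total: 26778 days.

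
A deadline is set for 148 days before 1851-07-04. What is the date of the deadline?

1851-02-06

Count 148 days before July 4, 1851:
February 1851: 28 − 6 = 22 days remain (1851 is not a leap year, so February has 28 days).
Then March (31), April (30), May (31), June (30): 31 + 30 + 31 + 30 = 122 days.
July 1–4, 1851: 4 days.
Total: 22 + 122 + 4 = 148 days.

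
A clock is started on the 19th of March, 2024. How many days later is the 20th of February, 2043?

Day-of-year of March 19, 2024: 79.
Day-of-year of February 20, 2043: 51.
2024 has 366 days, so 366 − 79 = 287 days remain in 2024.
Full years 2025–2042: 14 common + 4 leap = 14×365 + 4×366 = 6574 days.
Total: 287 + 6574 + 51 = 6912 days.

6912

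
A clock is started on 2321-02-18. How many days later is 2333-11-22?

Day-of-year of February 18, 2321: 49.
Day-of-year of November 22, 2333: 326.
2321 has 365 days, so 365 − 49 = 316 days remain in 2321.
Full years 2322–2332: 8 common + 3 leap = 8×365 + 3×366 = 4018 days.
Total: 316 + 4018 + 326 = 4660 days.

4660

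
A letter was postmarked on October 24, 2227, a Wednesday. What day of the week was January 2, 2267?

Wednesday

Day-of-year of October 24, 2227: 297.
Day-of-year of January 2, 2267: 2.
2227 has 365 days, so 365 − 297 = 68 days remain in 2227.
Full years 2228–2266: 29 common + 10 leap = 29×365 + 10×366 = 14245 days.
Total: 68 + 14245 + 2 = 14315 days.
14315 is a multiple of 7, so January 2, 2267 falls on the same weekday: Wednesday.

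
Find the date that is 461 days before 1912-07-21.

1911-04-17

Count 461 days before July 21, 1912:
April 17, 1911 → April 17, 1912: 366 days (1912 is a leap year).
April 1912: 30 − 17 = 13 days remain.
Then May (31), June (30): 31 + 30 = 61 days.
July 1–21, 1912: 21 days.
Residual: 95 days.
Total: 461 days.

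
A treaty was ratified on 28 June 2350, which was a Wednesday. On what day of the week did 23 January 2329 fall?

Wednesday

Count forward from the earlier date (January 23, 2329) to the later (June 28, 2350):
From January 23, 2329 to January 23, 2350: 21 years, of which 5 contain a Feb 29 — 16×365 + 5×366 = 7670 days.
January 2350: 31 − 23 = 8 days remain.
Then February 2350 (28), March (31), April (30), May (31): 28 + 31 + 30 + 31 = 120 days.
June 1–28, 2350: 28 days.
Residual: 156 days.
Total: 7826 days.
7826 is a multiple of 7, so 23 January 2329 falls on the same weekday: Wednesday.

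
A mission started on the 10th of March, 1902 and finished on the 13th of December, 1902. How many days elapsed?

278

March 1902: 31 − 10 = 21 days remain.
Then April (30), May (31), June (30), July (31), August (31), September (30), October (31), November (30): 30 + 31 + 30 + 31 + 31 + 30 + 31 + 30 = 244 days.
December 1–13, 1902: 13 days.
Total: 21 + 244 + 13 = 278 days.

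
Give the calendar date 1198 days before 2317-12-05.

2314-08-25

Count 1198 days before December 5, 2317:
Day-of-year of August 25, 2314: 237.
Day-of-year of December 5, 2317: 339.
2314 has 365 days, so 365 − 237 = 128 days remain in 2314.
Full years: 2315: 365; 2316: 366. Sum = 731.
Total: 128 + 731 + 339 = 1198 days.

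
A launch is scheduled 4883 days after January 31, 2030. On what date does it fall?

June 15, 2043

Count 4883 days after January 31, 2030:
Day-of-year of January 31, 2030: 31.
Day-of-year of June 15, 2043: 166.
2030 has 365 days, so 365 − 31 = 334 days remain in 2030.
Full years 2031–2042: 9 common + 3 leap = 9×365 + 3×366 = 4383 days.
Total: 334 + 4383 + 166 = 4883 days.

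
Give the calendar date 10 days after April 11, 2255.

April 21, 2255

Count 10 days after April 11, 2255:
Within April 2255: 21 − 11 = 10 days.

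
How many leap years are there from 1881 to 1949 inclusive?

16

Years divisible by 4: 1884, 1888, …, 1948 — 17 in all.
Of these, 1900 is divisible by 100 but not 400, so not leap.
Leap years: 17 − 1 = 16.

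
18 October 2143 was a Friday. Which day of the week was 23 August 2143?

Friday

Count forward from the earlier date (August 23, 2143) to the later (October 18, 2143):
August 2143: 31 − 23 = 8 days remain.
Then September (30): 30 days.
October 1–18, 2143: 18 days.
Total: 8 + 30 + 18 = 56 days.
56 is a multiple of 7, so 23 August 2143 falls on the same weekday: Friday.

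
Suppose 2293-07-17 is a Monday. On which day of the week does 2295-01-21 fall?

Day-of-year of July 17, 2293: 198.
Day-of-year of January 21, 2295: 21.
2293 has 365 days, so 365 − 198 = 167 days remain in 2293.
Full years: 2294: 365. Sum = 365.
Total: 167 + 365 + 21 = 553 days.
553 is a multiple of 7, so 2295-01-21 falls on the same weekday: Monday.

Monday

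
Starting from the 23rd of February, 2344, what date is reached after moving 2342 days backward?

the 25th of September, 2337

Count 2342 days before February 23, 2344:
Day-of-year of September 25, 2337: 268.
Day-of-year of February 23, 2344: 54.
2337 has 365 days, so 365 − 268 = 97 days remain in 2337.
Full years: 2338: 365; 2339: 365; 2340: 366; 2341: 365; 2342: 365; 2343: 365. Sum = 2191.
Total: 97 + 2191 + 54 = 2342 days.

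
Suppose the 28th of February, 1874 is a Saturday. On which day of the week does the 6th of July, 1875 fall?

February 28, 1874 → February 28, 1875: 365 days.
February 1875: 28 − 28 = 0 days remain (1875 is not a leap year, so February has 28 days).
Then March (31), April (30), May (31), June (30): 31 + 30 + 31 + 30 = 122 days.
July 1–6, 1875: 6 days.
Residual: 128 days.
Total: 493 days.
493 mod 7 = 3, so 3 days after Saturday is Tuesday.

Tuesday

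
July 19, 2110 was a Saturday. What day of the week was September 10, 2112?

Saturday

July 2110: 31 − 19 = 12 days remain.
Then 25 full months totalling 762 days.
September 1–10, 2112: 10 days.
Total: 12 + 762 + 10 = 784 days.
784 is a multiple of 7, so September 10, 2112 falls on the same weekday: Saturday.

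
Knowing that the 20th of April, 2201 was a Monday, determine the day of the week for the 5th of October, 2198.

Count forward from the earlier date (October 5, 2198) to the later (April 20, 2201):
Day-of-year of October 5, 2198: 278.
Day-of-year of April 20, 2201: 110.
2198 has 365 days, so 365 − 278 = 87 days remain in 2198.
Full years: 2199: 365; 2200: 365. Sum = 730.
Total: 87 + 730 + 110 = 927 days.
927 mod 7 = 3, so 3 days before Monday is Friday.

Friday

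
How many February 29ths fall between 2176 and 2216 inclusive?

Years divisible by 4 in [2176, 2216]: 2176, 2180, 2184, 2188, 2192, 2196, 2200, 2204, 2208, 2212, 2216.
Of these, 2200 is divisible by 100 but not 400, so not leap.
Leap years: 11 − 1 = 10.

10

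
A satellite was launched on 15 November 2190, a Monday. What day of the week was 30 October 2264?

Sunday

Day-of-year of November 15, 2190: 319.
Day-of-year of October 30, 2264: 304.
2190 has 365 days, so 365 − 319 = 46 days remain in 2190.
Full years 2191–2263: 56 common + 17 leap = 56×365 + 17×366 = 26662 days.
Total: 46 + 26662 + 304 = 27012 days.
27012 mod 7 = 6, so 6 days after Monday is Sunday.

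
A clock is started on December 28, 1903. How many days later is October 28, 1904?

December 1903: 31 − 28 = 3 days remain.
Then 9 full months totalling 274 days.
October 1–28, 1904: 28 days.
Total: 3 + 274 + 28 = 305 days.

305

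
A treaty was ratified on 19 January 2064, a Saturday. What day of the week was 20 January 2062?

Friday

Count forward from the earlier date (January 20, 2062) to the later (January 19, 2064):
January 20, 2062 → January 20, 2063: 365 days.
January 2063: 31 − 20 = 11 days remain.
Then 11 full months totalling 334 days.
January 1–19, 2064: 19 days.
Residual: 364 days.
Total: 729 days.
729 mod 7 = 1, so 1 day before Saturday is Friday.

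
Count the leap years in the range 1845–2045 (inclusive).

Years divisible by 4: 1848, 1852, …, 2044 — 50 in all.
Of these, 1900 is divisible by 100 but not 400, so not leap.
2000 is divisible by 400, so still leap.
Leap years: 50 − 1 = 49.

49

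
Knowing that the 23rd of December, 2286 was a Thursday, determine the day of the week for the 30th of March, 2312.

Saturday

Day-of-year of December 23, 2286: 357.
Day-of-year of March 30, 2312: 90.
2286 has 365 days, so 365 − 357 = 8 days remain in 2286.
Full years 2287–2311: 20 common + 5 leap = 20×365 + 5×366 = 9130 days.
Total: 8 + 9130 + 90 = 9228 days.
9228 mod 7 = 2, so 2 days after Thursday is Saturday.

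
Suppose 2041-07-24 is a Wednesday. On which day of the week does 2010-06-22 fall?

Count forward from the earlier date (June 22, 2010) to the later (July 24, 2041):
From June 22, 2010 to June 22, 2041: 31 years, of which 8 contain a Feb 29 — 23×365 + 8×366 = 11323 days.
June 2041: 30 − 22 = 8 days remain.
July 1–24, 2041: 24 days.
Residual: 32 days.
Total: 11355 days.
11355 mod 7 = 1, so 1 day before Wednesday is Tuesday.

Tuesday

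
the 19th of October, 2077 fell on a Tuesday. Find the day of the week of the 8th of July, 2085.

Sunday

Day-of-year of October 19, 2077: 292.
Day-of-year of July 8, 2085: 189.
2077 has 365 days, so 365 − 292 = 73 days remain in 2077.
Full years 2078–2084: 5 common + 2 leap = 5×365 + 2×366 = 2557 days.
Total: 73 + 2557 + 189 = 2819 days.
2819 mod 7 = 5, so 5 days after Tuesday is Sunday.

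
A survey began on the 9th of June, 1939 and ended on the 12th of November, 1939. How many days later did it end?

June 1939: 30 − 9 = 21 days remain.
Then July (31), August (31), September (30), October (31): 31 + 31 + 30 + 31 = 123 days.
November 1–12, 1939: 12 days.
Total: 21 + 123 + 12 = 156 days.

156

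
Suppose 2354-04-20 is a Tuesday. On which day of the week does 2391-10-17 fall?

Thursday

From April 20, 2354 to April 20, 2391: 37 years, of which 9 contain a Feb 29 — 28×365 + 9×366 = 13514 days.
April 2391: 30 − 20 = 10 days remain.
Then May (31), June (30), July (31), August (31), September (30): 31 + 30 + 31 + 31 + 30 = 153 days.
October 1–17, 2391: 17 days.
Residual: 180 days.
Total: 13694 days.
13694 mod 7 = 2, so 2 days after Tuesday is Thursday.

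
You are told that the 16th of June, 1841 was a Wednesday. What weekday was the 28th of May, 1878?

Tuesday

Day-of-year of June 16, 1841: 167.
Day-of-year of May 28, 1878: 148.
1841 has 365 days, so 365 − 167 = 198 days remain in 1841.
Full years 1842–1877: 27 common + 9 leap = 27×365 + 9×366 = 13149 days.
Total: 198 + 13149 + 148 = 13495 days.
13495 mod 7 = 6, so 6 days after Wednesday is Tuesday.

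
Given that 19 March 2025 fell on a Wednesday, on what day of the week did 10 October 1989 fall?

Count forward from the earlier date (October 10, 1989) to the later (March 19, 2025):
Day-of-year of October 10, 1989: 283.
Day-of-year of March 19, 2025: 78.
1989 has 365 days, so 365 − 283 = 82 days remain in 1989.
Full years 1990–2024: 26 common + 9 leap = 26×365 + 9×366 = 12784 days.
Total: 82 + 12784 + 78 = 12944 days.
12944 mod 7 = 1, so 1 day before Wednesday is Tuesday.

Tuesday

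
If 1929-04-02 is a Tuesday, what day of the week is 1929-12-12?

Thursday

April 1929: 30 − 2 = 28 days remain.
Then May (31), June (30), July (31), August (31), September (30), October (31), November (30): 31 + 30 + 31 + 31 + 30 + 31 + 30 = 214 days.
December 1–12, 1929: 12 days.
Total: 28 + 214 + 12 = 254 days.
254 mod 7 = 2, so 2 days after Tuesday is Thursday.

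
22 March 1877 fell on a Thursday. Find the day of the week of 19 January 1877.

Friday

Count forward from the earlier date (January 19, 1877) to the later (March 22, 1877):
January 1877: 31 − 19 = 12 days remain.
Then February 1877 (28): 28 days.
March 1–22, 1877: 22 days.
Total: 12 + 28 + 22 = 62 days.
62 mod 7 = 6, so 6 days before Thursday is Friday.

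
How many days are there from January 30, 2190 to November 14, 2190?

January 2190: 31 − 30 = 1 day remains.
Then 9 full months totalling 273 days.
November 1–14, 2190: 14 days.
Total: 1 + 273 + 14 = 288 days.

288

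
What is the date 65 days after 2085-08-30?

2085-11-03

Count 65 days after August 30, 2085:
August 2085: 31 − 30 = 1 day remains.
Then September (30), October (31): 30 + 31 = 61 days.
November 1–3, 2085: 3 days.
Total: 1 + 61 + 3 = 65 days.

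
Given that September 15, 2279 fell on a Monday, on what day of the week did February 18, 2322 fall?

Saturday

Day-of-year of September 15, 2279: 258.
Day-of-year of February 18, 2322: 49.
2279 has 365 days, so 365 − 258 = 107 days remain in 2279.
Full years 2280–2321: 32 common + 10 leap = 32×365 + 10×366 = 15340 days.
Total: 107 + 15340 + 49 = 15496 days.
15496 mod 7 = 5, so 5 days after Monday is Saturday.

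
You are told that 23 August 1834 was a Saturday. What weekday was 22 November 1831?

Count forward from the earlier date (November 22, 1831) to the later (August 23, 1834):
November 22, 1831 → November 22, 1832: 366 days (1832 is a leap year).
November 22, 1832 → November 22, 1833: 365 days.
November 1833: 30 − 22 = 8 days remain.
Then December (31), January (31), February 1834 (28), March (31), April (30), May (31), June (30), July (31): 31 + 31 + 28 + 31 + 30 + 31 + 30 + 31 = 243 days.
August 1–23, 1834: 23 days.
Residual: 274 days.
Total: 1005 days.
1005 mod 7 = 4, so 4 days before Saturday is Tuesday.

Tuesday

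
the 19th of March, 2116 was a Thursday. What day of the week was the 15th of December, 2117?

March 2116: 31 − 19 = 12 days remain.
Then 20 full months totalling 609 days.
December 1–15, 2117: 15 days.
Total: 12 + 609 + 15 = 636 days.
636 mod 7 = 6, so 6 days after Thursday is Wednesday.

Wednesday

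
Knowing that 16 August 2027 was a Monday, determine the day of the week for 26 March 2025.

Wednesday

Count forward from the earlier date (March 26, 2025) to the later (August 16, 2027):
March 26, 2025 → March 26, 2026: 365 days.
March 26, 2026 → March 26, 2027: 365 days.
March 2027: 31 − 26 = 5 days remain.
Then April (30), May (31), June (30), July (31): 30 + 31 + 30 + 31 = 122 days.
August 1–16, 2027: 16 days.
Residual: 143 days.
Total: 873 days.
873 mod 7 = 5, so 5 days before Monday is Wednesday.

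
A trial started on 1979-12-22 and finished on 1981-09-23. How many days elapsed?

641

December 22, 1979 → December 22, 1980: 366 days (1980 is a leap year).
December 1980: 31 − 22 = 9 days remain.
Then January (31), February 1981 (28), March (31), April (30), May (31), June (30), July (31), August (31): 31 + 28 + 31 + 30 + 31 + 30 + 31 + 31 = 243 days.
September 1–23, 1981: 23 days.
Residual: 275 days.
Total: 641 days.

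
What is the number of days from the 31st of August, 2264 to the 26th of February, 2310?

16614

Day-of-year of August 31, 2264: 244.
Day-of-year of February 26, 2310: 57.
2264 has 366 days, so 366 − 244 = 122 days remain in 2264.
Full years 2265–2309: 35 common + 10 leap = 35×365 + 10×366 = 16435 days.
Total: 122 + 16435 + 57 = 16614 days.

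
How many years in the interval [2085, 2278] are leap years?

Years divisible by 4: 2088, 2092, …, 2276 — 48 in all.
Of these, 2100, 2200 are divisible by 100 but not 400, so not leap.
Leap years: 48 − 2 = 46.

46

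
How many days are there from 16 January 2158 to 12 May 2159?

Day-of-year of January 16, 2158: 16.
Day-of-year of May 12, 2159: 132.
2158 has 365 days, so 365 − 16 = 349 days remain in 2158.
Total: 349 + 132 = 481 days.

481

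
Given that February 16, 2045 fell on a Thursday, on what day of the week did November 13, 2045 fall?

February 2045: 28 − 16 = 12 days remain (2045 is not a leap year, so February has 28 days).
Then March (31), April (30), May (31), June (30), July (31), August (31), September (30), October (31): 31 + 30 + 31 + 30 + 31 + 31 + 30 + 31 = 245 days.
November 1–13, 2045: 13 days.
Total: 12 + 245 + 13 = 270 days.
270 mod 7 = 4, so 4 days after Thursday is Monday.

Monday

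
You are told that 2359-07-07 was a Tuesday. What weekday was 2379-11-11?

Sunday

Day-of-year of July 7, 2359: 188.
Day-of-year of November 11, 2379: 315.
2359 has 365 days, so 365 − 188 = 177 days remain in 2359.
Full years 2360–2378: 14 common + 5 leap = 14×365 + 5×366 = 6940 days.
Total: 177 + 6940 + 315 = 7432 days.
7432 mod 7 = 5, so 5 days after Tuesday is Sunday.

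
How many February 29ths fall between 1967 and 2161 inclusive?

Years divisible by 4: 1968, 1972, …, 2160 — 49 in all.
Of these, 2100 is divisible by 100 but not 400, so not leap.
2000 is divisible by 400, so still leap.
Leap years: 49 − 1 = 48.

48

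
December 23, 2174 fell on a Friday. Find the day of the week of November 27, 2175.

Monday

December 2174: 31 − 23 = 8 days remain.
Then 10 full months totalling 304 days.
November 1–27, 2175: 27 days.
Residual: 339 days.
Total: 339 days.
339 mod 7 = 3, so 3 days after Friday is Monday.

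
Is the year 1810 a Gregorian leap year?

1810 is not a leap year.

No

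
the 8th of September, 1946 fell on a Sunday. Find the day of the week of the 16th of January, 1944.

Sunday

Count forward from the earlier date (January 16, 1944) to the later (September 8, 1946):
January 16, 1944 → January 16, 1945: 366 days (1944 is a leap year).
January 16, 1945 → January 16, 1946: 365 days.
January 1946: 31 − 16 = 15 days remain.
Then February 1946 (28), March (31), April (30), May (31), June (30), July (31), August (31): 28 + 31 + 30 + 31 + 30 + 31 + 31 = 212 days.
September 1–8, 1946: 8 days.
Residual: 235 days.
Total: 966 days.
966 is a multiple of 7, so the 16th of January, 1944 falls on the same weekday: Sunday.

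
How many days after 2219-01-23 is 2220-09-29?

Day-of-year of January 23, 2219: 23.
Day-of-year of September 29, 2220: 273.
2219 has 365 days, so 365 − 23 = 342 days remain in 2219.
Total: 342 + 273 = 615 days.

615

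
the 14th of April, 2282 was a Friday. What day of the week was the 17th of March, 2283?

Saturday

April 2282: 30 − 14 = 16 days remain.
Then 10 full months totalling 304 days.
March 1–17, 2283: 17 days.
Total: 16 + 304 + 17 = 337 days.
337 mod 7 = 1, so 1 day after Friday is Saturday.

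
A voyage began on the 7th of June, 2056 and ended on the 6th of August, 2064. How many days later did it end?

From June 7, 2056 to June 7, 2064: 8 years, of which 2 contain a Feb 29 — 6×365 + 2×366 = 2922 days.
June 2064: 30 − 7 = 23 days remain.
Then July (31): 31 days.
August 1–6, 2064: 6 days.
Residual: 60 days.
Total: 2982 days.

2982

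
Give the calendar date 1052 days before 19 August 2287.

1 October 2284

Count 1052 days before August 19, 2287:
October 1, 2284 → October 1, 2285: 365 days.
October 1, 2285 → October 1, 2286: 365 days.
October 2286: 31 − 1 = 30 days remain.
Then 9 full months totalling 273 days.
August 1–19, 2287: 19 days.
Residual: 322 days.
Total: 1052 days.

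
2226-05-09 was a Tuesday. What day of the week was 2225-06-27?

Count forward from the earlier date (June 27, 2225) to the later (May 9, 2226):
June 2225: 30 − 27 = 3 days remain.
Then 10 full months totalling 304 days.
May 1–9, 2226: 9 days.
Total: 3 + 304 + 9 = 316 days.
316 mod 7 = 1, so 1 day before Tuesday is Monday.

Monday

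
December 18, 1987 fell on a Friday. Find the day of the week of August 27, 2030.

Tuesday

From December 18, 1987 to December 18, 2029: 42 years, of which 11 contain a Feb 29 — 31×365 + 11×366 = 15341 days.
(2000 is a leap year (divisible by 400).)
December 2029: 31 − 18 = 13 days remain.
Then January (31), February 2030 (28), March (31), April (30), May (31), June (30), July (31): 31 + 28 + 31 + 30 + 31 + 30 + 31 = 212 days.
August 1–27, 2030: 27 days.
Residual: 252 days.
Total: 15593 days.
15593 mod 7 = 4, so 4 days after Friday is Tuesday.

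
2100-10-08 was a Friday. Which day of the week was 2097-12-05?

Count forward from the earlier date (December 5, 2097) to the later (October 8, 2100):
December 5, 2097 → December 5, 2098: 365 days.
December 5, 2098 → December 5, 2099: 365 days.
December 2099: 31 − 5 = 26 days remain.
Then 9 full months totalling 273 days.
October 1–8, 2100: 8 days.
Residual: 307 days.
Total: 1037 days.
1037 mod 7 = 1, so 1 day before Friday is Thursday.

Thursday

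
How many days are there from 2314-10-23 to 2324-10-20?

3650

From October 23, 2314 to October 23, 2323: 9 years, of which 2 contain a Feb 29 — 7×365 + 2×366 = 3287 days.
October 2323: 31 − 23 = 8 days remain.
Then 11 full months totalling 335 days.
October 1–20, 2324: 20 days.
Residual: 363 days.
Total: 3650 days.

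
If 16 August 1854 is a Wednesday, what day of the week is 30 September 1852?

Thursday

Count forward from the earlier date (September 30, 1852) to the later (August 16, 1854):
Day-of-year of September 30, 1852: 274.
Day-of-year of August 16, 1854: 228.
1852 has 366 days, so 366 − 274 = 92 days remain in 1852.
Full years: 1853: 365. Sum = 365.
Total: 92 + 365 + 228 = 685 days.
685 mod 7 = 6, so 6 days before Wednesday is Thursday.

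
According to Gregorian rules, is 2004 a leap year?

Yes

2004 is a leap year.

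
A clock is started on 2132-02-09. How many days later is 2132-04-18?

69

February 2132: 29 − 9 = 20 days remain (2132 is a leap year, so February has 29 days).
Then March (31): 31 days.
April 1–18, 2132: 18 days.
Total: 20 + 31 + 18 = 69 days.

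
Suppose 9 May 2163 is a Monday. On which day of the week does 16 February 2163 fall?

Wednesday

Count forward from the earlier date (February 16, 2163) to the later (May 9, 2163):
February 2163: 28 − 16 = 12 days remain (2163 is not a leap year, so February has 28 days).
Then March (31), April (30): 31 + 30 = 61 days.
May 1–9, 2163: 9 days.
Total: 12 + 61 + 9 = 82 days.
82 mod 7 = 5, so 5 days before Monday is Wednesday.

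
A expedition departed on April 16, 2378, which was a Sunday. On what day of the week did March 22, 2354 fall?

Monday

Count forward from the earlier date (March 22, 2354) to the later (April 16, 2378):
From March 22, 2354 to March 22, 2378: 24 years, of which 6 contain a Feb 29 — 18×365 + 6×366 = 8766 days.
March 2378: 31 − 22 = 9 days remain.
April 1–16, 2378: 16 days.
Residual: 25 days.
Total: 8791 days.
8791 mod 7 = 6, so 6 days before Sunday is Monday.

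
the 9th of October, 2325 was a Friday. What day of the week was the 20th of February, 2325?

Friday

Count forward from the earlier date (February 20, 2325) to the later (October 9, 2325):
February 2325: 28 − 20 = 8 days remain (2325 is not a leap year, so February has 28 days).
Then March (31), April (30), May (31), June (30), July (31), August (31), September (30): 31 + 30 + 31 + 30 + 31 + 31 + 30 = 214 days.
October 1–9, 2325: 9 days.
Total: 8 + 214 + 9 = 231 days.
231 is a multiple of 7, so the 20th of February, 2325 falls on the same weekday: Friday.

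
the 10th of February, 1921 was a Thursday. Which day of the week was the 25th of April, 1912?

Thursday

Count forward from the earlier date (April 25, 1912) to the later (February 10, 1921):
From April 25, 1912 to April 25, 1920: 8 years, of which 2 contain a Feb 29 — 6×365 + 2×366 = 2922 days.
April 1920: 30 − 25 = 5 days remain.
Then 9 full months totalling 276 days.
February 1–10, 1921: 10 days (1921 is not a leap year).
Residual: 291 days.
Total: 3213 days.
3213 is a multiple of 7, so the 25th of April, 1912 falls on the same weekday: Thursday.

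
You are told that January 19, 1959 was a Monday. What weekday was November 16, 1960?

Wednesday

January 19, 1959 → January 19, 1960: 365 days.
January 1960: 31 − 19 = 12 days remain.
Then 9 full months totalling 274 days.
November 1–16, 1960: 16 days.
Residual: 302 days.
Total: 667 days.
667 mod 7 = 2, so 2 days after Monday is Wednesday.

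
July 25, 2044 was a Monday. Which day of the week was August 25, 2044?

July 2044: 31 − 25 = 6 days remain.
August 1–25, 2044: 25 days.
Total: 6 + 25 = 31 days.
31 mod 7 = 3, so 3 days after Monday is Thursday.

Thursday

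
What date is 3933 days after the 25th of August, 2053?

the 1st of June, 2064

Count 3933 days after August 25, 2053:
Day-of-year of August 25, 2053: 237.
Day-of-year of June 1, 2064: 153.
2053 has 365 days, so 365 − 237 = 128 days remain in 2053.
Full years 2054–2063: 8 common + 2 leap = 8×365 + 2×366 = 3652 days.
Total: 128 + 3652 + 153 = 3933 days.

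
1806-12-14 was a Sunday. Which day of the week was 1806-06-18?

Count forward from the earlier date (June 18, 1806) to the later (December 14, 1806):
June 1806: 30 − 18 = 12 days remain.
Then July (31), August (31), September (30), October (31), November (30): 31 + 31 + 30 + 31 + 30 = 153 days.
December 1–14, 1806: 14 days.
Total: 12 + 153 + 14 = 179 days.
179 mod 7 = 4, so 4 days before Sunday is Wednesday.

Wednesday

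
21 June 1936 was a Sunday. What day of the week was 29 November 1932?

Count forward from the earlier date (November 29, 1932) to the later (June 21, 1936):
Day-of-year of November 29, 1932: 334.
Day-of-year of June 21, 1936: 173.
1932 has 366 days, so 366 − 334 = 32 days remain in 1932.
Full years: 1933: 365; 1934: 365; 1935: 365. Sum = 1095.
Total: 32 + 1095 + 173 = 1300 days.
1300 mod 7 = 5, so 5 days before Sunday is Tuesday.

Tuesday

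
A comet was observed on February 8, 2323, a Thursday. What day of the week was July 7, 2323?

February 2323: 28 − 8 = 20 days remain (2323 is not a leap year, so February has 28 days).
Then March (31), April (30), May (31), June (30): 31 + 30 + 31 + 30 = 122 days.
July 1–7, 2323: 7 days.
Total: 20 + 122 + 7 = 149 days.
149 mod 7 = 2, so 2 days after Thursday is Saturday.

Saturday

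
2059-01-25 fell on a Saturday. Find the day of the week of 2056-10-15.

Sunday

Count forward from the earlier date (October 15, 2056) to the later (January 25, 2059):
October 15, 2056 → October 15, 2057: 365 days.
October 15, 2057 → October 15, 2058: 365 days.
October 2058: 31 − 15 = 16 days remain.
Then November (30), December (31): 30 + 31 = 61 days.
January 1–25, 2059: 25 days.
Residual: 102 days.
Total: 832 days.
832 mod 7 = 6, so 6 days before Saturday is Sunday.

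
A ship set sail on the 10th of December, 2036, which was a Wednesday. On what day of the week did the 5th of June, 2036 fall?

Thursday

Count forward from the earlier date (June 5, 2036) to the later (December 10, 2036):
June 2036: 30 − 5 = 25 days remain.
Then July (31), August (31), September (30), October (31), November (30): 31 + 31 + 30 + 31 + 30 = 153 days.
December 1–10, 2036: 10 days.
Total: 25 + 153 + 10 = 188 days.
188 mod 7 = 6, so 6 days before Wednesday is Thursday.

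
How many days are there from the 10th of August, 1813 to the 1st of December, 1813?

113

August 1813: 31 − 10 = 21 days remain.
Then September (30), October (31), November (30): 30 + 31 + 30 = 91 days.
December 1, 1813: 1 day.
Total: 21 + 91 + 1 = 113 days.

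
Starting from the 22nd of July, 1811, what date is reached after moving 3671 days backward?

the 3rd of July, 1801

Count 3671 days before July 22, 1811:
From July 3, 1801 to July 3, 1811: 10 years, of which 2 contain a Feb 29 — 8×365 + 2×366 = 3652 days.
Within July 1811: 22 − 3 = 19 days.
Total: 3671 days.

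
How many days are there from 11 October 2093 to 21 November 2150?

20859

Day-of-year of October 11, 2093: 284.
Day-of-year of November 21, 2150: 325.
2093 has 365 days, so 365 − 284 = 81 days remain in 2093.
Full years 2094–2149: 43 common + 13 leap = 43×365 + 13×366 = 20453 days.
Total: 81 + 20453 + 325 = 20859 days.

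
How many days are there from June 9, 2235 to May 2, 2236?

328

June 2235: 30 − 9 = 21 days remain.
Then 10 full months totalling 305 days.
May 1–2, 2236: 2 days.
Total: 21 + 305 + 2 = 328 days.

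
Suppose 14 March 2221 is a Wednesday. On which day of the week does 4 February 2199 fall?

Count forward from the earlier date (February 4, 2199) to the later (March 14, 2221):
From February 4, 2199 to February 4, 2221: 22 years, of which 5 contain a Feb 29 — 17×365 + 5×366 = 8035 days.
(2200 is not a leap year (divisible by 100 but not 400).)
February 2221: 28 − 4 = 24 days remain (2221 is not a leap year, so February has 28 days).
March 1–14, 2221: 14 days.
Residual: 38 days.
Total: 8073 days.
8073 mod 7 = 2, so 2 days before Wednesday is Monday.

Monday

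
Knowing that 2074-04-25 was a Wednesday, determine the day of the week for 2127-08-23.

Saturday

From April 25, 2074 to April 25, 2127: 53 years, of which 12 contain a Feb 29 — 41×365 + 12×366 = 19357 days.
(2100 is not a leap year (divisible by 100 but not 400).)
April 2127: 30 − 25 = 5 days remain.
Then May (31), June (30), July (31): 31 + 30 + 31 = 92 days.
August 1–23, 2127: 23 days.
Residual: 120 days.
Total: 19477 days.
19477 mod 7 = 3, so 3 days after Wednesday is Saturday.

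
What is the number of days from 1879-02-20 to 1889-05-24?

3746

Day-of-year of February 20, 1879: 51.
Day-of-year of May 24, 1889: 144.
1879 has 365 days, so 365 − 51 = 314 days remain in 1879.
Full years 1880–1888: 6 common + 3 leap = 6×365 + 3×366 = 3288 days.
Total: 314 + 3288 + 144 = 3746 days.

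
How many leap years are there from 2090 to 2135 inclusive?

10

Years divisible by 4 in [2090, 2135]: 2092, 2096, 2100, 2104, 2108, 2112, 2116, 2120, 2124, 2128, 2132.
Of these, 2100 is divisible by 100 but not 400, so not leap.
Leap years: 11 − 1 = 10.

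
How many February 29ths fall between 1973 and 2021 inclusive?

12

Years divisible by 4 in [1973, 2021]: 1976, 1980, 1984, 1988, 1992, 1996, 2000, 2004, 2008, 2012, 2016, 2020.
2000 is divisible by 400, so still leap.
No century exceptions apply. Count: 12.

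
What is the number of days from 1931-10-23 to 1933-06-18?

604

October 1931: 31 − 23 = 8 days remain.
Then 19 full months totalling 578 days.
June 1–18, 1933: 18 days.
Total: 8 + 578 + 18 = 604 days.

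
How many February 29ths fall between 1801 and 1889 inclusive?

22

Years divisible by 4: 1804, 1808, …, 1888 — 22 in all.
No century exceptions apply. Count: 22.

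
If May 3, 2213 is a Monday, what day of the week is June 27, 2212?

Saturday

Count forward from the earlier date (June 27, 2212) to the later (May 3, 2213):
Day-of-year of June 27, 2212: 179.
Day-of-year of May 3, 2213: 123.
2212 has 366 days, so 366 − 179 = 187 days remain in 2212.
Total: 187 + 123 = 310 days.
310 mod 7 = 2, so 2 days before Monday is Saturday.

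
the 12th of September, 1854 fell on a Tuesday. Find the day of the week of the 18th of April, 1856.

Friday

September 1854: 30 − 12 = 18 days remain.
Then 18 full months totalling 548 days.
April 1–18, 1856: 18 days.
Total: 18 + 548 + 18 = 584 days.
584 mod 7 = 3, so 3 days after Tuesday is Friday.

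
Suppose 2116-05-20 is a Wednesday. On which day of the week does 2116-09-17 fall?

Thursday

May 2116: 31 − 20 = 11 days remain.
Then June (30), July (31), August (31): 30 + 31 + 31 = 92 days.
September 1–17, 2116: 17 days.
Total: 11 + 92 + 17 = 120 days.
120 mod 7 = 1, so 1 day after Wednesday is Thursday.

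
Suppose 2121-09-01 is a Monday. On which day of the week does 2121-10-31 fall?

September 2121: 30 − 1 = 29 days remain.
October 1–31, 2121: 31 days.
Total: 29 + 31 = 60 days.
60 mod 7 = 4, so 4 days after Monday is Friday.

Friday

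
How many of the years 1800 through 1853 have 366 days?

Years divisible by 4: 1800, 1804, …, 1852 — 14 in all.
Of these, 1800 is divisible by 100 but not 400, so not leap.
Leap years: 14 − 1 = 13.

13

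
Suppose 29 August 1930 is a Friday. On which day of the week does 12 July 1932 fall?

Day-of-year of August 29, 1930: 241.
Day-of-year of July 12, 1932: 194.
1930 has 365 days, so 365 − 241 = 124 days remain in 1930.
Full years: 1931: 365. Sum = 365.
Total: 124 + 365 + 194 = 683 days.
683 mod 7 = 4, so 4 days after Friday is Tuesday.

Tuesday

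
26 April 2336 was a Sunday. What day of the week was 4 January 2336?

Saturday

Count forward from the earlier date (January 4, 2336) to the later (April 26, 2336):
January 2336: 31 − 4 = 27 days remain.
Then February 2336 (29), March (31): 29 + 31 = 60 days.
April 1–26, 2336: 26 days.
Total: 27 + 60 + 26 = 113 days.
113 mod 7 = 1, so 1 day before Sunday is Saturday.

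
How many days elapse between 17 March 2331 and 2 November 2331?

230

March 2331: 31 − 17 = 14 days remain.
Then April (30), May (31), June (30), July (31), August (31), September (30), October (31): 30 + 31 + 30 + 31 + 31 + 30 + 31 = 214 days.
November 1–2, 2331: 2 days.
Total: 14 + 214 + 2 = 230 days.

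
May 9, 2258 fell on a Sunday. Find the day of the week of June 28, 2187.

Thursday

Count forward from the earlier date (June 28, 2187) to the later (May 9, 2258):
Day-of-year of June 28, 2187: 179.
Day-of-year of May 9, 2258: 129.
2187 has 365 days, so 365 − 179 = 186 days remain in 2187.
Full years 2188–2257: 53 common + 17 leap = 53×365 + 17×366 = 25567 days.
Total: 186 + 25567 + 129 = 25882 days.
25882 mod 7 = 3, so 3 days before Sunday is Thursday.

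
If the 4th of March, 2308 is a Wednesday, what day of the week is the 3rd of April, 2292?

Sunday

Count forward from the earlier date (April 3, 2292) to the later (March 4, 2308):
From April 3, 2292 to April 3, 2307: 15 years, of which 2 contain a Feb 29 — 13×365 + 2×366 = 5477 days.
(2300 is not a leap year (divisible by 100 but not 400).)
April 2307: 30 − 3 = 27 days remain.
Then 10 full months totalling 305 days.
March 1–4, 2308: 4 days.
Residual: 336 days.
Total: 5813 days.
5813 mod 7 = 3, so 3 days before Wednesday is Sunday.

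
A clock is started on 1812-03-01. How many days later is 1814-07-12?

Day-of-year of March 1, 1812: 61.
Day-of-year of July 12, 1814: 193.
1812 has 366 days, so 366 − 61 = 305 days remain in 1812.
Full years: 1813: 365. Sum = 365.
Total: 305 + 365 + 193 = 863 days.

863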